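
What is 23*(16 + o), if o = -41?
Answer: -575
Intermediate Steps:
23*(16 + o) = 23*(16 - 41) = 23*(-25) = -575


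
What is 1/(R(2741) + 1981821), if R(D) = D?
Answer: 1/1984562 ≈ 5.0389e-7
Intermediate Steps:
1/(R(2741) + 1981821) = 1/(2741 + 1981821) = 1/1984562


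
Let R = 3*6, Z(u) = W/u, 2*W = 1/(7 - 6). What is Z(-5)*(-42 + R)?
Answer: 12/5 ≈ 2.4000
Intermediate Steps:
W = ½ (W = 1/(2*(7 - 6)) = (½)/1 = (½)*1 = ½ ≈ 0.50000)
Z(u) = 1/(2*u)
R = 18
Z(-5)*(-42 + R) = ((½)/(-5))*(-42 + 18) = ((½)*(-⅕))*(-24) = -⅒*(-24) = 12/5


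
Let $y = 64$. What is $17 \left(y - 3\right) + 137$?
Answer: $1174$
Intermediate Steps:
$17 \left(y - 3\right) + 137 = 17 \left(64 - 3\right) + 137 = 17 \cdot 61 + 137 = 1037 + 137 = 1174$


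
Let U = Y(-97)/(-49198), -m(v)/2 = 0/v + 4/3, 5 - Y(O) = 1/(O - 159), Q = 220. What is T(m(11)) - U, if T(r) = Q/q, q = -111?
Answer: -2770689169/1398010368 ≈ -1.9819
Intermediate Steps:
Y(O) = 5 - 1/(-159 + O) (Y(O) = 5 - 1/(O - 159) = 5 - 1/(-159 + O))
m(v) = -8/3 (m(v) = -2*(0/v + 4/3) = -2*(0 + 4*(1/3)) = -2*(0 + 4/3) = -2*4/3 = -8/3)
U = -1281/12594688 (U = ((-796 + 5*(-97))/(-159 - 97))/(-49198) = ((-796 - 485)/(-256))*(-1/49198) = -1/256*(-1281)*(-1/49198) = (1281/256)*(-1/49198) = -1281/12594688 ≈ -0.00010171)
T(r) = -220/111 (T(r) = 220/(-111) = 220*(-1/111) = -220/111)
T(m(11)) - U = -220/111 - 1*(-1281/12594688) = -220/111 + 1281/12594688 = -2770689169/1398010368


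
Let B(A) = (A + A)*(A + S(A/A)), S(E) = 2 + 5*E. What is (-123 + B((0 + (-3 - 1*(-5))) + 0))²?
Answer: 7569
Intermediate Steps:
B(A) = 2*A*(7 + A) (B(A) = (A + A)*(A + (2 + 5*(A/A))) = (2*A)*(A + (2 + 5*1)) = (2*A)*(A + (2 + 5)) = (2*A)*(A + 7) = (2*A)*(7 + A) = 2*A*(7 + A))
(-123 + B((0 + (-3 - 1*(-5))) + 0))² = (-123 + 2*((0 + (-3 - 1*(-5))) + 0)*(7 + ((0 + (-3 - 1*(-5))) + 0)))² = (-123 + 2*((0 + (-3 + 5)) + 0)*(7 + ((0 + (-3 + 5)) + 0)))² = (-123 + 2*((0 + 2) + 0)*(7 + ((0 + 2) + 0)))² = (-123 + 2*(2 + 0)*(7 + (2 + 0)))² = (-123 + 2*2*(7 + 2))² = (-123 + 2*2*9)² = (-123 + 36)² = (-87)² = 7569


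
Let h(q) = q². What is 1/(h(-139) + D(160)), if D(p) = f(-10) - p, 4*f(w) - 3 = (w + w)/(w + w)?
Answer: 1/19162 ≈ 5.2187e-5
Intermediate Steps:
f(w) = 1 (f(w) = ¾ + ((w + w)/(w + w))/4 = ¾ + ((2*w)/((2*w)))/4 = ¾ + ((2*w)*(1/(2*w)))/4 = ¾ + (¼)*1 = ¾ + ¼ = 1)
D(p) = 1 - p
1/(h(-139) + D(160)) = 1/((-139)² + (1 - 1*160)) = 1/(19321 + (1 - 160)) = 1/(19321 - 159) = 1/19162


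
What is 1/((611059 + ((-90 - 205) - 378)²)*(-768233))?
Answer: -1/817390693204 ≈ -1.2234e-12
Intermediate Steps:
1/((611059 + ((-90 - 205) - 378)²)*(-768233)) = -1/768233/(611059 + (-295 - 378)²) = -1/768233/(611059 + (-673)²) = -1/768233/(611059 + 452929) = -1/768233/1063988 = (1/1063988)*(-1/768233) = -1/817390693204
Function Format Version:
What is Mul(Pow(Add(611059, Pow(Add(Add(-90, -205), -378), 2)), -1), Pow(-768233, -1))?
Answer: Rational(-1, 817390693204) ≈ -1.2234e-12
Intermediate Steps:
Mul(Pow(Add(611059, Pow(Add(Add(-90, -205), -378), 2)), -1), Pow(-768233, -1)) = Mul(Pow(Add(611059, Pow(Add(-295, -378), 2)), -1), Rational(-1, 768233)) = Mul(Pow(Add(611059, Pow(-673, 2)), -1), Rational(-1, 768233)) = Mul(Pow(Add(611059, 452929), -1), Rational(-1, 768233)) = Mul(Pow(1063988, -1), Rational(-1, 768233)) = Mul(Rational(1, 1063988), Rational(-1, 768233)) = Rational(-1, 817390693204)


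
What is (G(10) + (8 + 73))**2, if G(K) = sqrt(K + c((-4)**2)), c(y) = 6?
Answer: 7225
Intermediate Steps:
G(K) = sqrt(6 + K) (G(K) = sqrt(K + 6) = sqrt(6 + K))
(G(10) + (8 + 73))**2 = (sqrt(6 + 10) + (8 + 73))**2 = (sqrt(16) + 81)**2 = (4 + 81)**2 = 85**2 = 7225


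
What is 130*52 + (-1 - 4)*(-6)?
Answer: 6790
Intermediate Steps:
130*52 + (-1 - 4)*(-6) = 6760 - 5*(-6) = 6760 + 30 = 6790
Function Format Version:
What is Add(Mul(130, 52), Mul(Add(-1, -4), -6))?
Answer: 6790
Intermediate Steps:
Add(Mul(130, 52), Mul(Add(-1, -4), -6)) = Add(6760, Mul(-5, -6)) = Add(6760, 30) = 6790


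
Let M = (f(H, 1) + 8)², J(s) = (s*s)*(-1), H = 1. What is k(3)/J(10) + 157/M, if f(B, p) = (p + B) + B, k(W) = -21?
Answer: 18241/12100 ≈ 1.5075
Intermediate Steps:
f(B, p) = p + 2*B (f(B, p) = (B + p) + B = p + 2*B)
J(s) = -s² (J(s) = s²*(-1) = -s²)
M = 121 (M = ((1 + 2*1) + 8)² = ((1 + 2) + 8)² = (3 + 8)² = 11² = 121)
k(3)/J(10) + 157/M = -21/((-1*10²)) + 157/121 = -21/((-1*100)) + 157*(1/121) = -21/(-100) + 157/121 = -21*(-1/100) + 157/121 = 21/100 + 157/121 = 18241/12100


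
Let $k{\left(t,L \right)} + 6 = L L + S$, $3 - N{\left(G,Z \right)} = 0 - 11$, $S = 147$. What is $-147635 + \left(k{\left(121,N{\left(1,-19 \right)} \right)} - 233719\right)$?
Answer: $-381017$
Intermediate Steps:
$N{\left(G,Z \right)} = 14$ ($N{\left(G,Z \right)} = 3 - \left(0 - 11\right) = 3 - -11 = 3 + 11 = 14$)
$k{\left(t,L \right)} = 141 + L^{2}$ ($k{\left(t,L \right)} = -6 + \left(L L + 147\right) = -6 + \left(L^{2} + 147\right) = -6 + \left(147 + L^{2}\right) = 141 + L^{2}$)
$-147635 + \left(k{\left(121,N{\left(1,-19 \right)} \right)} - 233719\right) = -147635 - \left(233578 - 196\right) = -147635 + \left(\left(141 + 196\right) - 233719\right) = -147635 + \left(337 - 233719\right) = -147635 - 233382 = -381017$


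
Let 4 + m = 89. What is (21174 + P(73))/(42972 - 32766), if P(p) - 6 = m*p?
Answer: 27385/10206 ≈ 2.6832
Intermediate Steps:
m = 85 (m = -4 + 89 = 85)
P(p) = 6 + 85*p
(21174 + P(73))/(42972 - 32766) = (21174 + (6 + 85*73))/(42972 - 32766) = (21174 + (6 + 6205))/10206 = (21174 + 6211)*(1/10206) = 27385*(1/10206) = 27385/10206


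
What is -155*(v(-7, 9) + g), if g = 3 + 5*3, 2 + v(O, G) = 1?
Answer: -2635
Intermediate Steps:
v(O, G) = -1 (v(O, G) = -2 + 1 = -1)
g = 18 (g = 3 + 15 = 18)
-155*(v(-7, 9) + g) = -155*(-1 + 18) = -155*17 = -2635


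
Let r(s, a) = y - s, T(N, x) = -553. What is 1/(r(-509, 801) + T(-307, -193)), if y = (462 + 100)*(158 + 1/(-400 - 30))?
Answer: 215/19081399 ≈ 1.1268e-5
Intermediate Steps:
y = 19090859/215 (y = 562*(158 + 1/(-430)) = 562*(158 - 1/430) = 562*(67939/430) = 19090859/215 ≈ 88795.)
r(s, a) = 19090859/215 - s
1/(r(-509, 801) + T(-307, -193)) = 1/((19090859/215 - 1*(-509)) - 553) = 1/((19090859/215 + 509) - 553) = 1/(19200294/215 - 553) = 1/(19081399/215) = 215/19081399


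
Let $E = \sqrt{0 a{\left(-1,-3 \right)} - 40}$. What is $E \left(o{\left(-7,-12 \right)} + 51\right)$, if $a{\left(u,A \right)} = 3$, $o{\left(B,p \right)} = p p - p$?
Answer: $414 i \sqrt{10} \approx 1309.2 i$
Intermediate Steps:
$o{\left(B,p \right)} = p^{2} - p$
$E = 2 i \sqrt{10}$ ($E = \sqrt{0 \cdot 3 - 40} = \sqrt{0 - 40} = \sqrt{-40} = 2 i \sqrt{10} \approx 6.3246 i$)
$E \left(o{\left(-7,-12 \right)} + 51\right) = 2 i \sqrt{10} \left(- 12 \left(-1 - 12\right) + 51\right) = 2 i \sqrt{10} \left(\left(-12\right) \left(-13\right) + 51\right) = 2 i \sqrt{10} \left(156 + 51\right) = 2 i \sqrt{10} \cdot 207 = 414 i \sqrt{10}$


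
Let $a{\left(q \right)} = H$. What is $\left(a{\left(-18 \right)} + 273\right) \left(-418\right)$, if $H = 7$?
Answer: $-117040$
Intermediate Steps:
$a{\left(q \right)} = 7$
$\left(a{\left(-18 \right)} + 273\right) \left(-418\right) = \left(7 + 273\right) \left(-418\right) = 280 \left(-418\right) = -117040$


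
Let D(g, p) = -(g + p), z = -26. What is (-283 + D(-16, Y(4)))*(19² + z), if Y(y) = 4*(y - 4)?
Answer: -89445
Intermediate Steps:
Y(y) = -16 + 4*y (Y(y) = 4*(-4 + y) = -16 + 4*y)
D(g, p) = -g - p
(-283 + D(-16, Y(4)))*(19² + z) = (-283 + (-1*(-16) - (-16 + 4*4)))*(19² - 26) = (-283 + (16 - (-16 + 16)))*(361 - 26) = (-283 + (16 - 1*0))*335 = (-283 + (16 + 0))*335 = (-283 + 16)*335 = -267*335 = -89445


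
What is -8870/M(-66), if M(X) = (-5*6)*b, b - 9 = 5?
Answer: 887/42 ≈ 21.119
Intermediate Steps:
b = 14 (b = 9 + 5 = 14)
M(X) = -420 (M(X) = -5*6*14 = -30*14 = -420)
-8870/M(-66) = -8870/(-420) = -8870*(-1/420) = 887/42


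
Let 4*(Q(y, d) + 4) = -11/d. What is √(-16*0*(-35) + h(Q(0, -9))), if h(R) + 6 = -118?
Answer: 2*I*√31 ≈ 11.136*I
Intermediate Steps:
Q(y, d) = -4 - 11/(4*d) (Q(y, d) = -4 + (-11/d)/4 = -4 - 11/(4*d))
h(R) = -124 (h(R) = -6 - 118 = -124)
√(-16*0*(-35) + h(Q(0, -9))) = √(-16*0*(-35) - 124) = √(0*(-35) - 124) = √(0 - 124) = √(-124) = 2*I*√31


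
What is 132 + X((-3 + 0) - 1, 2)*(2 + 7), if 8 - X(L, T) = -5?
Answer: 249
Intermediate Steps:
X(L, T) = 13 (X(L, T) = 8 - 1*(-5) = 8 + 5 = 13)
132 + X((-3 + 0) - 1, 2)*(2 + 7) = 132 + 13*(2 + 7) = 132 + 13*9 = 132 + 117 = 249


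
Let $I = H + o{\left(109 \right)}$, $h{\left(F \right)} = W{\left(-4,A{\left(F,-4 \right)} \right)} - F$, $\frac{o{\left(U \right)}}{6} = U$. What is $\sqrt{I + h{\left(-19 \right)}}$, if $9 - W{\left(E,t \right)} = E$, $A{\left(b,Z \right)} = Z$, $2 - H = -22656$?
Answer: $4 \sqrt{1459} \approx 152.79$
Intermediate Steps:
$H = 22658$ ($H = 2 - -22656 = 2 + 22656 = 22658$)
$W{\left(E,t \right)} = 9 - E$
$o{\left(U \right)} = 6 U$
$h{\left(F \right)} = 13 - F$ ($h{\left(F \right)} = \left(9 - -4\right) - F = \left(9 + 4\right) - F = 13 - F$)
$I = 23312$ ($I = 22658 + 6 \cdot 109 = 22658 + 654 = 23312$)
$\sqrt{I + h{\left(-19 \right)}} = \sqrt{23312 + \left(13 - -19\right)} = \sqrt{23312 + \left(13 + 19\right)} = \sqrt{23312 + 32} = \sqrt{23344} = 4 \sqrt{1459}$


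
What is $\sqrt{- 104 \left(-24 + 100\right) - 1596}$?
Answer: $10 i \sqrt{95} \approx 97.468 i$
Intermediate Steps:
$\sqrt{- 104 \left(-24 + 100\right) - 1596} = \sqrt{\left(-104\right) 76 - 1596} = \sqrt{-7904 - 1596} = \sqrt{-9500} = 10 i \sqrt{95}$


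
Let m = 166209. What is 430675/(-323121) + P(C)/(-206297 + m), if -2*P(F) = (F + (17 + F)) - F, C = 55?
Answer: -4313316761/3238318662 ≈ -1.3320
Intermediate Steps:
P(F) = -17/2 - F/2 (P(F) = -((F + (17 + F)) - F)/2 = -((17 + 2*F) - F)/2 = -(17 + F)/2 = -17/2 - F/2)
430675/(-323121) + P(C)/(-206297 + m) = 430675/(-323121) + (-17/2 - ½*55)/(-206297 + 166209) = 430675*(-1/323121) + (-17/2 - 55/2)/(-40088) = -430675/323121 - 36*(-1/40088) = -430675/323121 + 9/10022 = -4313316761/3238318662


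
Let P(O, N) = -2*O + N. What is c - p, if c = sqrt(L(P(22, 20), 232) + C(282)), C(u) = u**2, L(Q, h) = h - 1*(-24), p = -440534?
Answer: 440534 + 2*sqrt(19945) ≈ 4.4082e+5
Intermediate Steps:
P(O, N) = N - 2*O
L(Q, h) = 24 + h (L(Q, h) = h + 24 = 24 + h)
c = 2*sqrt(19945) (c = sqrt((24 + 232) + 282**2) = sqrt(256 + 79524) = sqrt(79780) = 2*sqrt(19945) ≈ 282.45)
c - p = 2*sqrt(19945) - 1*(-440534) = 2*sqrt(19945) + 440534 = 440534 + 2*sqrt(19945)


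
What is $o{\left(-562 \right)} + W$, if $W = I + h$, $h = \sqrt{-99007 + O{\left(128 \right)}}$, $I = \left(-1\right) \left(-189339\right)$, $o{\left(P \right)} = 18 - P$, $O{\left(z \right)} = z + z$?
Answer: $189919 + i \sqrt{98751} \approx 1.8992 \cdot 10^{5} + 314.25 i$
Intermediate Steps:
$O{\left(z \right)} = 2 z$
$I = 189339$
$h = i \sqrt{98751}$ ($h = \sqrt{-99007 + 2 \cdot 128} = \sqrt{-99007 + 256} = \sqrt{-98751} = i \sqrt{98751} \approx 314.25 i$)
$W = 189339 + i \sqrt{98751} \approx 1.8934 \cdot 10^{5} + 314.25 i$
$o{\left(-562 \right)} + W = \left(18 - -562\right) + \left(189339 + i \sqrt{98751}\right) = \left(18 + 562\right) + \left(189339 + i \sqrt{98751}\right) = 580 + \left(189339 + i \sqrt{98751}\right) = 189919 + i \sqrt{98751}$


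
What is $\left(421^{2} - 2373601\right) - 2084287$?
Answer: $-4280647$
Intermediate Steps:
$\left(421^{2} - 2373601\right) - 2084287 = \left(177241 - 2373601\right) - 2084287 = -2196360 - 2084287 = -4280647$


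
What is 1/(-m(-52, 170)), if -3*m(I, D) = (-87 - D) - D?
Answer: -3/427 ≈ -0.0070258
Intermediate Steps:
m(I, D) = 29 + 2*D/3 (m(I, D) = -((-87 - D) - D)/3 = -(-87 - 2*D)/3 = 29 + 2*D/3)
1/(-m(-52, 170)) = 1/(-(29 + (⅔)*170)) = 1/(-(29 + 340/3)) = 1/(-1*427/3) = 1/(-427/3) = -3/427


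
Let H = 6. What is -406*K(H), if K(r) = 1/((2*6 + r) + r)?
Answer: -203/12 ≈ -16.917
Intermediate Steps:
K(r) = 1/(12 + 2*r) (K(r) = 1/((12 + r) + r) = 1/(12 + 2*r))
-406*K(H) = -203/(6 + 6) = -203/12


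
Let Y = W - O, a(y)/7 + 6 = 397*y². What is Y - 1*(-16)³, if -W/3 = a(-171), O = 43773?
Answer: -243821768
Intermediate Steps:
a(y) = -42 + 2779*y² (a(y) = -42 + 7*(397*y²) = -42 + 2779*y²)
W = -243782091 (W = -3*(-42 + 2779*(-171)²) = -3*(-42 + 2779*29241) = -3*(-42 + 81260739) = -3*81260697 = -243782091)
Y = -243825864 (Y = -243782091 - 1*43773 = -243782091 - 43773 = -243825864)
Y - 1*(-16)³ = -243825864 - 1*(-16)³ = -243825864 - 1*(-4096) = -243825864 + 4096 = -243821768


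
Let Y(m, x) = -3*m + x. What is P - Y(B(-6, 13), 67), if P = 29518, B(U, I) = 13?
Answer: 29490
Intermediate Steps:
Y(m, x) = x - 3*m
P - Y(B(-6, 13), 67) = 29518 - (67 - 3*13) = 29518 - (67 - 39) = 29518 - 1*28 = 29518 - 28 = 29490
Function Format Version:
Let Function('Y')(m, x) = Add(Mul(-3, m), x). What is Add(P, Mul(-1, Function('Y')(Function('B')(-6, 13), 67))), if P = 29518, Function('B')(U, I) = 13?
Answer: 29490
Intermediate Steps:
Function('Y')(m, x) = Add(x, Mul(-3, m))
Add(P, Mul(-1, Function('Y')(Function('B')(-6, 13), 67))) = Add(29518, Mul(-1, Add(67, Mul(-3, 13)))) = Add(29518, Mul(-1, Add(67, -39))) = Add(29518, Mul(-1, 28)) = Add(29518, -28) = 29490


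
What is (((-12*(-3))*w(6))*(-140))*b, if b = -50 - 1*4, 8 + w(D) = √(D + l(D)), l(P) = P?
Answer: -2177280 + 544320*√3 ≈ -1.2345e+6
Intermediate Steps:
w(D) = -8 + √2*√D (w(D) = -8 + √(D + D) = -8 + √(2*D) = -8 + √2*√D)
b = -54 (b = -50 - 4 = -54)
(((-12*(-3))*w(6))*(-140))*b = (((-12*(-3))*(-8 + √2*√6))*(-140))*(-54) = (((-4*(-9))*(-8 + 2*√3))*(-140))*(-54) = ((36*(-8 + 2*√3))*(-140))*(-54) = ((-288 + 72*√3)*(-140))*(-54) = (40320 - 10080*√3)*(-54) = -2177280 + 544320*√3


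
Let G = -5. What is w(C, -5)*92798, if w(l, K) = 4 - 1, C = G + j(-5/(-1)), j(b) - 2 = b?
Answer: 278394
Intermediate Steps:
j(b) = 2 + b
C = 2 (C = -5 + (2 - 5/(-1)) = -5 + (2 - 5*(-1)) = -5 + (2 + 5) = -5 + 7 = 2)
w(l, K) = 3
w(C, -5)*92798 = 3*92798 = 278394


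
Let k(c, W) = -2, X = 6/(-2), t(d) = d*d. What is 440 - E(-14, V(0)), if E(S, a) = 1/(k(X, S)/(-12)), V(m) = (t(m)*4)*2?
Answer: 434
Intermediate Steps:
t(d) = d²
X = -3 (X = 6*(-½) = -3)
V(m) = 8*m² (V(m) = (m²*4)*2 = (4*m²)*2 = 8*m²)
E(S, a) = 6 (E(S, a) = 1/(-2/(-12)) = 1/(-2*(-1/12)) = 1/(⅙) = 6)
440 - E(-14, V(0)) = 440 - 1*6 = 440 - 6 = 434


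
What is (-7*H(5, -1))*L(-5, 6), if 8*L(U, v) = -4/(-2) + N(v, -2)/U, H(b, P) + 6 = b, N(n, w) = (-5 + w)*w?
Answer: -7/10 ≈ -0.70000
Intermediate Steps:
N(n, w) = w*(-5 + w)
H(b, P) = -6 + b
L(U, v) = ¼ + 7/(4*U) (L(U, v) = (-4/(-2) + (-2*(-5 - 2))/U)/8 = (-4*(-½) + (-2*(-7))/U)/8 = (2 + 14/U)/8 = ¼ + 7/(4*U))
(-7*H(5, -1))*L(-5, 6) = (-7*(-6 + 5))*((¼)*(7 - 5)/(-5)) = (-7*(-1))*((¼)*(-⅕)*2) = 7*(-⅒) = -7/10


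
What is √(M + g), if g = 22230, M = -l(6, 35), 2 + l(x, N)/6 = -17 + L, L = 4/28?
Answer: 3*√121646/7 ≈ 149.48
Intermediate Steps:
L = ⅐ (L = 4*(1/28) = ⅐ ≈ 0.14286)
l(x, N) = -792/7 (l(x, N) = -12 + 6*(-17 + ⅐) = -12 + 6*(-118/7) = -12 - 708/7 = -792/7)
M = 792/7 (M = -1*(-792/7) = 792/7 ≈ 113.14)
√(M + g) = √(792/7 + 22230) = √(156402/7) = 3*√121646/7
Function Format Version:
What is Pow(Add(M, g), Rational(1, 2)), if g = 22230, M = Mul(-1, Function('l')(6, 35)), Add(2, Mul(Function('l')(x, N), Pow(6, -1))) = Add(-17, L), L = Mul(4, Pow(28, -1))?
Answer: Mul(Rational(3, 7), Pow(121646, Rational(1, 2))) ≈ 149.48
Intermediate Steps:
L = Rational(1, 7) (L = Mul(4, Rational(1, 28)) = Rational(1, 7) ≈ 0.14286)
Function('l')(x, N) = Rational(-792, 7) (Function('l')(x, N) = Add(-12, Mul(6, Add(-17, Rational(1, 7)))) = Add(-12, Mul(6, Rational(-118, 7))) = Add(-12, Rational(-708, 7)) = Rational(-792, 7))
M = Rational(792, 7) (M = Mul(-1, Rational(-792, 7)) = Rational(792, 7) ≈ 113.14)
Pow(Add(M, g), Rational(1, 2)) = Pow(Add(Rational(792, 7), 22230), Rational(1, 2)) = Pow(Rational(156402, 7), Rational(1, 2)) = Mul(Rational(3, 7), Pow(121646, Rational(1, 2)))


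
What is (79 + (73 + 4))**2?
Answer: 24336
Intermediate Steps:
(79 + (73 + 4))**2 = (79 + 77)**2 = 156**2 = 24336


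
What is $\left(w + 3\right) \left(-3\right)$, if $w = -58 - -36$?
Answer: $57$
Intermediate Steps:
$w = -22$ ($w = -58 + 36 = -22$)
$\left(w + 3\right) \left(-3\right) = \left(-22 + 3\right) \left(-3\right) = \left(-19\right) \left(-3\right) = 57$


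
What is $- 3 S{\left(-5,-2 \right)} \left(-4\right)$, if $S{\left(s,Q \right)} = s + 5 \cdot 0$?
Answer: $-60$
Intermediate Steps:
$S{\left(s,Q \right)} = s$ ($S{\left(s,Q \right)} = s + 0 = s$)
$- 3 S{\left(-5,-2 \right)} \left(-4\right) = \left(-3\right) \left(-5\right) \left(-4\right) = 15 \left(-4\right) = -60$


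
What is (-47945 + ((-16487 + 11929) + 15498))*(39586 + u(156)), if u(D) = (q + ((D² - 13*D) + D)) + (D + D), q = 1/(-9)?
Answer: -6923105095/3 ≈ -2.3077e+9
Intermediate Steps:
q = -⅑ ≈ -0.11111
u(D) = -⅑ + D² - 10*D (u(D) = (-⅑ + ((D² - 13*D) + D)) + (D + D) = (-⅑ + (D² - 12*D)) + 2*D = (-⅑ + D² - 12*D) + 2*D = -⅑ + D² - 10*D)
(-47945 + ((-16487 + 11929) + 15498))*(39586 + u(156)) = (-47945 + ((-16487 + 11929) + 15498))*(39586 + (-⅑ + 156² - 10*156)) = (-47945 + (-4558 + 15498))*(39586 + (-⅑ + 24336 - 1560)) = (-47945 + 10940)*(39586 + 204983/9) = -37005*561257/9 = -6923105095/3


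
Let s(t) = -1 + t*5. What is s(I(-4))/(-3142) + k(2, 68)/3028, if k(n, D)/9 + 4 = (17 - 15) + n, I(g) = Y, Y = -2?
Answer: 11/3142 ≈ 0.0035010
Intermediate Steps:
I(g) = -2
s(t) = -1 + 5*t
k(n, D) = -18 + 9*n (k(n, D) = -36 + 9*((17 - 15) + n) = -36 + 9*(2 + n) = -36 + (18 + 9*n) = -18 + 9*n)
s(I(-4))/(-3142) + k(2, 68)/3028 = (-1 + 5*(-2))/(-3142) + (-18 + 9*2)/3028 = (-1 - 10)*(-1/3142) + (-18 + 18)*(1/3028) = -11*(-1/3142) + 0*(1/3028) = 11/3142 + 0 = 11/3142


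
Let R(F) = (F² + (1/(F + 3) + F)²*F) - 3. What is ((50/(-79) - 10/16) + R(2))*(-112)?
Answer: -2084166/1975 ≈ -1055.3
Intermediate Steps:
R(F) = -3 + F² + F*(F + 1/(3 + F))² (R(F) = (F² + (1/(3 + F) + F)²*F) - 3 = (F² + (F + 1/(3 + F))²*F) - 3 = (F² + F*(F + 1/(3 + F))²) - 3 = -3 + F² + F*(F + 1/(3 + F))²)
((50/(-79) - 10/16) + R(2))*(-112) = ((50/(-79) - 10/16) + (-3 + 2² + 2*(1 + 2² + 3*2)²/(3 + 2)²))*(-112) = ((50*(-1/79) - 10*1/16) + (-3 + 4 + 2*(1 + 4 + 6)²/5²))*(-112) = ((-50/79 - 5/8) + (-3 + 4 + 2*(1/25)*11²))*(-112) = (-795/632 + (-3 + 4 + 2*(1/25)*121))*(-112) = (-795/632 + (-3 + 4 + 242/25))*(-112) = (-795/632 + 267/25)*(-112) = (148869/15800)*(-112) = -2084166/1975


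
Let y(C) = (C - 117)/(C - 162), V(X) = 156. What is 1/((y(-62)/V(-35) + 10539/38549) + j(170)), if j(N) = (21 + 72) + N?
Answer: 192436608/50664424345 ≈ 0.0037983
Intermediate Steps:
j(N) = 93 + N
y(C) = (-117 + C)/(-162 + C)
1/((y(-62)/V(-35) + 10539/38549) + j(170)) = 1/((((-117 - 62)/(-162 - 62))/156 + 10539/38549) + (93 + 170)) = 1/(((-179/(-224))*(1/156) + 10539*(1/38549)) + 263) = 1/((-1/224*(-179)*(1/156) + 10539/38549) + 263) = 1/(((179/224)*(1/156) + 10539/38549) + 263) = 1/((179/34944 + 10539/38549) + 263) = 1/(53596441/192436608 + 263) = 1/(50664424345/192436608) = 192436608/50664424345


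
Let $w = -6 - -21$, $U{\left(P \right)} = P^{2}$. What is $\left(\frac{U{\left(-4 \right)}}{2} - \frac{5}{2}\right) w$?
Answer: $\frac{165}{2} \approx 82.5$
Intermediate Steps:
$w = 15$ ($w = -6 + 21 = 15$)
$\left(\frac{U{\left(-4 \right)}}{2} - \frac{5}{2}\right) w = \left(\frac{\left(-4\right)^{2}}{2} - \frac{5}{2}\right) 15 = \left(16 \cdot \frac{1}{2} - \frac{5}{2}\right) 15 = \left(8 - \frac{5}{2}\right) 15 = \frac{11}{2} \cdot 15 = \frac{165}{2}$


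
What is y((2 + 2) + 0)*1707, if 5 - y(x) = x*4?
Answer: -18777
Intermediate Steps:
y(x) = 5 - 4*x (y(x) = 5 - x*4 = 5 - 4*x)
y((2 + 2) + 0)*1707 = (5 - 4*((2 + 2) + 0))*1707 = (5 - 4*(4 + 0))*1707 = (5 - 4*4)*1707 = (5 - 16)*1707 = -11*1707 = -18777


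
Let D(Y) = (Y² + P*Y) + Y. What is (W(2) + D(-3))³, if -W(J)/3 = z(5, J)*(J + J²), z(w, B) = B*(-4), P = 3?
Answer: 2803221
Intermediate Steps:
z(w, B) = -4*B
W(J) = 12*J*(J + J²) (W(J) = -3*(-4*J)*(J + J²) = -(-12)*J*(J + J²) = 12*J*(J + J²))
D(Y) = Y² + 4*Y (D(Y) = (Y² + 3*Y) + Y = Y² + 4*Y)
(W(2) + D(-3))³ = (12*2²*(1 + 2) - 3*(4 - 3))³ = (12*4*3 - 3*1)³ = (144 - 3)³ = 141³ = 2803221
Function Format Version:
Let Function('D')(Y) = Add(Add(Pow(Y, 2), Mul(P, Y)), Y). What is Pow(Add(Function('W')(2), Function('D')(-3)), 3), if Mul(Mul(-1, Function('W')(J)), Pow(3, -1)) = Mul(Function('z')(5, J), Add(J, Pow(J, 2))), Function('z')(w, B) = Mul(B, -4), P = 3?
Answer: 2803221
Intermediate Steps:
Function('z')(w, B) = Mul(-4, B)
Function('W')(J) = Mul(12, J, Add(J, Pow(J, 2))) (Function('W')(J) = Mul(-3, Mul(Mul(-4, J), Add(J, Pow(J, 2)))) = Mul(-3, Mul(-4, J, Add(J, Pow(J, 2)))) = Mul(12, J, Add(J, Pow(J, 2))))
Function('D')(Y) = Add(Pow(Y, 2), Mul(4, Y)) (Function('D')(Y) = Add(Add(Pow(Y, 2), Mul(3, Y)), Y) = Add(Pow(Y, 2), Mul(4, Y)))
Pow(Add(Function('W')(2), Function('D')(-3)), 3) = Pow(Add(Mul(12, Pow(2, 2), Add(1, 2)), Mul(-3, Add(4, -3))), 3) = Pow(Add(Mul(12, 4, 3), Mul(-3, 1)), 3) = Pow(Add(144, -3), 3) = Pow(141, 3) = 2803221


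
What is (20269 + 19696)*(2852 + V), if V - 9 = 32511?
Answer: 1413641980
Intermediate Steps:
V = 32520 (V = 9 + 32511 = 32520)
(20269 + 19696)*(2852 + V) = (20269 + 19696)*(2852 + 32520) = 39965*35372 = 1413641980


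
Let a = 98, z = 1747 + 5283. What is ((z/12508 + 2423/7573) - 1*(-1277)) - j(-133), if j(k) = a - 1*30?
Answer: 57301876815/47361542 ≈ 1209.9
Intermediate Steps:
z = 7030
j(k) = 68 (j(k) = 98 - 1*30 = 98 - 30 = 68)
((z/12508 + 2423/7573) - 1*(-1277)) - j(-133) = ((7030/12508 + 2423/7573) - 1*(-1277)) - 1*68 = ((7030*(1/12508) + 2423*(1/7573)) + 1277) - 68 = ((3515/6254 + 2423/7573) + 1277) - 68 = (41772537/47361542 + 1277) - 68 = 60522461671/47361542 - 68 = 57301876815/47361542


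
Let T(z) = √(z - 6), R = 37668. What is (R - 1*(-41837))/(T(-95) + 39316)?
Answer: 3125818580/1545747957 - 79505*I*√101/1545747957 ≈ 2.0222 - 0.00051691*I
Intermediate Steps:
T(z) = √(-6 + z)
(R - 1*(-41837))/(T(-95) + 39316) = (37668 - 1*(-41837))/(√(-6 - 95) + 39316) = (37668 + 41837)/(√(-101) + 39316) = 79505/(I*√101 + 39316) = 79505/(39316 + I*√101)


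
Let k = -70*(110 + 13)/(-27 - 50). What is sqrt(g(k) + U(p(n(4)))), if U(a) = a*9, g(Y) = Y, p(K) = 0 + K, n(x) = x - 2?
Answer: 2*sqrt(3927)/11 ≈ 11.394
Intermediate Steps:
n(x) = -2 + x
p(K) = K
k = 1230/11 (k = -70/((-77/123)) = -70/((-77*1/123)) = -70/(-77/123) = -70*(-123/77) = 1230/11 ≈ 111.82)
U(a) = 9*a
sqrt(g(k) + U(p(n(4)))) = sqrt(1230/11 + 9*(-2 + 4)) = sqrt(1230/11 + 9*2) = sqrt(1230/11 + 18) = sqrt(1428/11) = 2*sqrt(3927)/11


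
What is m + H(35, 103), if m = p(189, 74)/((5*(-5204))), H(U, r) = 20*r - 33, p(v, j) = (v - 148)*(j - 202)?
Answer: 13186947/6505 ≈ 2027.2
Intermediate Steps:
p(v, j) = (-202 + j)*(-148 + v) (p(v, j) = (-148 + v)*(-202 + j) = (-202 + j)*(-148 + v))
H(U, r) = -33 + 20*r
m = 1312/6505 (m = (29896 - 202*189 - 148*74 + 74*189)/((5*(-5204))) = (29896 - 38178 - 10952 + 13986)/(-26020) = -5248*(-1/26020) = 1312/6505 ≈ 0.20169)
m + H(35, 103) = 1312/6505 + (-33 + 20*103) = 1312/6505 + (-33 + 2060) = 1312/6505 + 2027 = 13186947/6505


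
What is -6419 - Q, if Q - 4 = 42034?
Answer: -48457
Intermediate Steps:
Q = 42038 (Q = 4 + 42034 = 42038)
-6419 - Q = -6419 - 1*42038 = -6419 - 42038 = -48457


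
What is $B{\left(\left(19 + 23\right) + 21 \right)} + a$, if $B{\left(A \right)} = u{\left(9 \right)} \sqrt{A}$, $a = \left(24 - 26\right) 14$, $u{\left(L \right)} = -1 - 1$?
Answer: $-28 - 6 \sqrt{7} \approx -43.875$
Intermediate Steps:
$u{\left(L \right)} = -2$ ($u{\left(L \right)} = -1 - 1 = -2$)
$a = -28$ ($a = \left(-2\right) 14 = -28$)
$B{\left(A \right)} = - 2 \sqrt{A}$
$B{\left(\left(19 + 23\right) + 21 \right)} + a = - 2 \sqrt{\left(19 + 23\right) + 21} - 28 = - 2 \sqrt{42 + 21} - 28 = - 2 \sqrt{63} - 28 = - 2 \cdot 3 \sqrt{7} - 28 = - 6 \sqrt{7} - 28 = -28 - 6 \sqrt{7}$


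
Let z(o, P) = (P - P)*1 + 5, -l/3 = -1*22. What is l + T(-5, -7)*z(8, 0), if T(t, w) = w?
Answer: 31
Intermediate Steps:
l = 66 (l = -(-3)*22 = -3*(-22) = 66)
z(o, P) = 5 (z(o, P) = 0*1 + 5 = 0 + 5 = 5)
l + T(-5, -7)*z(8, 0) = 66 - 7*5 = 66 - 35 = 31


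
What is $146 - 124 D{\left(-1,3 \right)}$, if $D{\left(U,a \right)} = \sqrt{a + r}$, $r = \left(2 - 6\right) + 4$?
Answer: $146 - 124 \sqrt{3} \approx -68.774$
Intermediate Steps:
$r = 0$ ($r = \left(2 - 6\right) + 4 = -4 + 4 = 0$)
$D{\left(U,a \right)} = \sqrt{a}$ ($D{\left(U,a \right)} = \sqrt{a + 0} = \sqrt{a}$)
$146 - 124 D{\left(-1,3 \right)} = 146 - 124 \sqrt{3}$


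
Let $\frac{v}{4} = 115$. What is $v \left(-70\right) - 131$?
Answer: $-32331$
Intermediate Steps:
$v = 460$ ($v = 4 \cdot 115 = 460$)
$v \left(-70\right) - 131 = 460 \left(-70\right) - 131 = -32200 - 131 = -32331$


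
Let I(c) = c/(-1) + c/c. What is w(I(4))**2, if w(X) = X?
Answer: 9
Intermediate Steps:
I(c) = 1 - c (I(c) = c*(-1) + 1 = -c + 1 = 1 - c)
w(I(4))**2 = (1 - 1*4)**2 = (1 - 4)**2 = (-3)**2 = 9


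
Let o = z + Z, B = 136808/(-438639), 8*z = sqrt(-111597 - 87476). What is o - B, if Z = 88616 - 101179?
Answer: -5510484949/438639 + I*sqrt(199073)/8 ≈ -12563.0 + 55.772*I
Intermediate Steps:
z = I*sqrt(199073)/8 (z = sqrt(-111597 - 87476)/8 = sqrt(-199073)/8 = (I*sqrt(199073))/8 = I*sqrt(199073)/8 ≈ 55.772*I)
B = -136808/438639 (B = 136808*(-1/438639) = -136808/438639 ≈ -0.31189)
Z = -12563
o = -12563 + I*sqrt(199073)/8 (o = I*sqrt(199073)/8 - 12563 = -12563 + I*sqrt(199073)/8 ≈ -12563.0 + 55.772*I)
o - B = (-12563 + I*sqrt(199073)/8) - 1*(-136808/438639) = (-12563 + I*sqrt(199073)/8) + 136808/438639 = -5510484949/438639 + I*sqrt(199073)/8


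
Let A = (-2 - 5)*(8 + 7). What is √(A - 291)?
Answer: 6*I*√11 ≈ 19.9*I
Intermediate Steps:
A = -105 (A = -7*15 = -105)
√(A - 291) = √(-105 - 291) = √(-396) = 6*I*√11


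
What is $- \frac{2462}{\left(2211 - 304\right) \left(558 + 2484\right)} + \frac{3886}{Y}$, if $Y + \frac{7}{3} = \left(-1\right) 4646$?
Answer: $- \frac{33831743221}{40448127915} \approx -0.83642$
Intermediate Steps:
$Y = - \frac{13945}{3}$ ($Y = - \frac{7}{3} - 4646 = - \frac{13945}{3} \approx -4648.3$)
$- \frac{2462}{\left(2211 - 304\right) \left(558 + 2484\right)} + \frac{3886}{Y} = - \frac{2462}{\left(2211 - 304\right) \left(558 + 2484\right)} + \frac{3886}{- \frac{13945}{3}} = - \frac{2462}{1907 \cdot 3042} + 3886 \left(- \frac{3}{13945}\right) = - \frac{2462}{5801094} - \frac{11658}{13945} = \left(-2462\right) \frac{1}{5801094} - \frac{11658}{13945} = - \frac{1231}{2900547} - \frac{11658}{13945} = - \frac{33831743221}{40448127915}$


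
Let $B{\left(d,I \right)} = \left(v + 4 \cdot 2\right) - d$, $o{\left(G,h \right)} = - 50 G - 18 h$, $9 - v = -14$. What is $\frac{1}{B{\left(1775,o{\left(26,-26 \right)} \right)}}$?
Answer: $- \frac{1}{1744} \approx -0.00057339$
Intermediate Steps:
$v = 23$ ($v = 9 - -14 = 9 + 14 = 23$)
$B{\left(d,I \right)} = 31 - d$ ($B{\left(d,I \right)} = \left(23 + 4 \cdot 2\right) - d = \left(23 + 8\right) - d = 31 - d$)
$\frac{1}{B{\left(1775,o{\left(26,-26 \right)} \right)}} = \frac{1}{31 - 1775} = \frac{1}{-1744} = - \frac{1}{1744}$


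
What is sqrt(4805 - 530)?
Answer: 15*sqrt(19) ≈ 65.384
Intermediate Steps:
sqrt(4805 - 530) = sqrt(4275) = 15*sqrt(19)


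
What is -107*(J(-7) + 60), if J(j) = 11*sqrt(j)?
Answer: -6420 - 1177*I*sqrt(7) ≈ -6420.0 - 3114.1*I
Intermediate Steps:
-107*(J(-7) + 60) = -107*(11*sqrt(-7) + 60) = -107*(11*(I*sqrt(7)) + 60) = -107*(11*I*sqrt(7) + 60) = -107*(60 + 11*I*sqrt(7)) = -6420 - 1177*I*sqrt(7)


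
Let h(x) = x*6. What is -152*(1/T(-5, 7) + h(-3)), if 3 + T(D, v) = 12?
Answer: 24472/9 ≈ 2719.1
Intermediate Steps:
T(D, v) = 9 (T(D, v) = -3 + 12 = 9)
h(x) = 6*x
-152*(1/T(-5, 7) + h(-3)) = -152*(1/9 + 6*(-3)) = -152*(⅑ - 18) = -152*(-161/9) = 24472/9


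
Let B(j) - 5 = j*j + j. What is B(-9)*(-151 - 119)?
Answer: -20790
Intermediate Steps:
B(j) = 5 + j + j² (B(j) = 5 + (j*j + j) = 5 + (j² + j) = 5 + (j + j²) = 5 + j + j²)
B(-9)*(-151 - 119) = (5 - 9 + (-9)²)*(-151 - 119) = (5 - 9 + 81)*(-270) = 77*(-270) = -20790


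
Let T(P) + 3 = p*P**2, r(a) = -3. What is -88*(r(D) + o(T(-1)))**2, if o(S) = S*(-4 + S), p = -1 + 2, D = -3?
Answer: -7128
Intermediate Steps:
p = 1
T(P) = -3 + P**2 (T(P) = -3 + 1*P**2 = -3 + P**2)
-88*(r(D) + o(T(-1)))**2 = -88*(-3 + (-3 + (-1)**2)*(-4 + (-3 + (-1)**2)))**2 = -88*(-3 + (-3 + 1)*(-4 + (-3 + 1)))**2 = -88*(-3 - 2*(-4 - 2))**2 = -88*(-3 - 2*(-6))**2 = -88*(-3 + 12)**2 = -88*9**2 = -88*81 = -7128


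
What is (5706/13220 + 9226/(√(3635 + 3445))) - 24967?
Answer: -165029017/6610 + 4613*√1770/1770 ≈ -24857.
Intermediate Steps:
(5706/13220 + 9226/(√(3635 + 3445))) - 24967 = (5706*(1/13220) + 9226/(√7080)) - 24967 = (2853/6610 + 9226/((2*√1770))) - 24967 = (2853/6610 + 9226*(√1770/3540)) - 24967 = (2853/6610 + 4613*√1770/1770) - 24967 = -165029017/6610 + 4613*√1770/1770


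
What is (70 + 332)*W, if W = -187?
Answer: -75174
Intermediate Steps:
(70 + 332)*W = (70 + 332)*(-187) = 402*(-187) = -75174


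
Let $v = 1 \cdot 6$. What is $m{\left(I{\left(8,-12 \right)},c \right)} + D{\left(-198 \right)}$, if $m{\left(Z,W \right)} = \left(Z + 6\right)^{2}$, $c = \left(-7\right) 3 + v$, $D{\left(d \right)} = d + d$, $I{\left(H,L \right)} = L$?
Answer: $-360$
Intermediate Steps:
$v = 6$
$D{\left(d \right)} = 2 d$
$c = -15$ ($c = \left(-7\right) 3 + 6 = -21 + 6 = -15$)
$m{\left(Z,W \right)} = \left(6 + Z\right)^{2}$
$m{\left(I{\left(8,-12 \right)},c \right)} + D{\left(-198 \right)} = \left(6 - 12\right)^{2} + 2 \left(-198\right) = \left(-6\right)^{2} - 396 = 36 - 396 = -360$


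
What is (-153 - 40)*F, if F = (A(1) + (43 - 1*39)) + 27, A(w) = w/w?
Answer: -6176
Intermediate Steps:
A(w) = 1
F = 32 (F = (1 + (43 - 1*39)) + 27 = (1 + (43 - 39)) + 27 = (1 + 4) + 27 = 5 + 27 = 32)
(-153 - 40)*F = (-153 - 40)*32 = -193*32 = -6176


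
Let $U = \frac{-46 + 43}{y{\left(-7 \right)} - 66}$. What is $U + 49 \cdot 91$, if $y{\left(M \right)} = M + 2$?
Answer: $\frac{316592}{71} \approx 4459.0$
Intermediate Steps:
$y{\left(M \right)} = 2 + M$
$U = \frac{3}{71}$ ($U = \frac{-46 + 43}{\left(2 - 7\right) - 66} = - \frac{3}{-5 - 66} = - \frac{3}{-71} = \left(-3\right) \left(- \frac{1}{71}\right) = \frac{3}{71} \approx 0.042253$)
$U + 49 \cdot 91 = \frac{3}{71} + 49 \cdot 91 = \frac{3}{71} + 4459 = \frac{316592}{71}$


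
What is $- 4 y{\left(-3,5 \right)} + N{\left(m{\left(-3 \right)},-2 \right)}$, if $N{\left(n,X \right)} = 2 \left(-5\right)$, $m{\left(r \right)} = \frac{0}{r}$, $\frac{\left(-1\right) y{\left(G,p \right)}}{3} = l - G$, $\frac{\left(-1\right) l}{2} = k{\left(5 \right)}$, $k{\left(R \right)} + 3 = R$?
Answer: $-22$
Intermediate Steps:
$k{\left(R \right)} = -3 + R$
$l = -4$ ($l = - 2 \left(-3 + 5\right) = \left(-2\right) 2 = -4$)
$y{\left(G,p \right)} = 12 + 3 G$ ($y{\left(G,p \right)} = - 3 \left(-4 - G\right) = 12 + 3 G$)
$m{\left(r \right)} = 0$
$N{\left(n,X \right)} = -10$
$- 4 y{\left(-3,5 \right)} + N{\left(m{\left(-3 \right)},-2 \right)} = - 4 \left(12 + 3 \left(-3\right)\right) - 10 = - 4 \left(12 - 9\right) - 10 = \left(-4\right) 3 - 10 = -12 - 10 = -22$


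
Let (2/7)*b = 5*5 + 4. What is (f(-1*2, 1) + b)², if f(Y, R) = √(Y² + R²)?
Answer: 41229/4 + 203*√5 ≈ 10761.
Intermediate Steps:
f(Y, R) = √(R² + Y²)
b = 203/2 (b = 7*(5*5 + 4)/2 = 7*(25 + 4)/2 = (7/2)*29 = 203/2 ≈ 101.50)
(f(-1*2, 1) + b)² = (√(1² + (-1*2)²) + 203/2)² = (√(1 + (-2)²) + 203/2)² = (√(1 + 4) + 203/2)² = (√5 + 203/2)² = (203/2 + √5)²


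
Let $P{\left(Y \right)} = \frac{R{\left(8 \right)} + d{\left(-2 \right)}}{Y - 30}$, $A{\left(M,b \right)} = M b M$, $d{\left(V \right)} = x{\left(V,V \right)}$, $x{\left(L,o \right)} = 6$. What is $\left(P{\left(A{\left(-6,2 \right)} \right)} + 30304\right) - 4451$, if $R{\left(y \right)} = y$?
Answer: $\frac{77560}{3} \approx 25853.0$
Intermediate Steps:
$d{\left(V \right)} = 6$
$A{\left(M,b \right)} = b M^{2}$
$P{\left(Y \right)} = \frac{14}{-30 + Y}$ ($P{\left(Y \right)} = \frac{8 + 6}{Y - 30} = \frac{14}{-30 + Y}$)
$\left(P{\left(A{\left(-6,2 \right)} \right)} + 30304\right) - 4451 = \left(\frac{14}{-30 + 2 \left(-6\right)^{2}} + 30304\right) - 4451 = \left(\frac{14}{-30 + 2 \cdot 36} + 30304\right) - 4451 = \left(\frac{14}{-30 + 72} + 30304\right) - 4451 = \left(\frac{14}{42} + 30304\right) - 4451 = \left(14 \cdot \frac{1}{42} + 30304\right) - 4451 = \left(\frac{1}{3} + 30304\right) - 4451 = \frac{90913}{3} - 4451 = \frac{77560}{3}$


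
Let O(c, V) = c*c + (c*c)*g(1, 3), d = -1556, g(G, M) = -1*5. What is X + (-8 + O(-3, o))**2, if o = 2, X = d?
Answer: 380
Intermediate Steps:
g(G, M) = -5
X = -1556
O(c, V) = -4*c**2 (O(c, V) = c*c + (c*c)*(-5) = c**2 + c**2*(-5) = c**2 - 5*c**2 = -4*c**2)
X + (-8 + O(-3, o))**2 = -1556 + (-8 - 4*(-3)**2)**2 = -1556 + (-8 - 4*9)**2 = -1556 + (-8 - 36)**2 = -1556 + (-44)**2 = -1556 + 1936 = 380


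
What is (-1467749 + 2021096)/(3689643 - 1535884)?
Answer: 553347/2153759 ≈ 0.25692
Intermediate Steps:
(-1467749 + 2021096)/(3689643 - 1535884) = 553347/2153759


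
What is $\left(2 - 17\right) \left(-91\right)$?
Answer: $1365$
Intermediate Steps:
$\left(2 - 17\right) \left(-91\right) = \left(-15\right) \left(-91\right) = 1365$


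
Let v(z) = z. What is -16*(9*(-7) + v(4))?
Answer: 944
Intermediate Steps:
-16*(9*(-7) + v(4)) = -16*(9*(-7) + 4) = -16*(-63 + 4) = -16*(-59) = 944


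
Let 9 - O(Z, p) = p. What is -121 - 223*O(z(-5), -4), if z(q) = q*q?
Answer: -3020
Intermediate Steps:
z(q) = q**2
O(Z, p) = 9 - p
-121 - 223*O(z(-5), -4) = -121 - 223*(9 - 1*(-4)) = -121 - 223*(9 + 4) = -121 - 223*13 = -121 - 2899 = -3020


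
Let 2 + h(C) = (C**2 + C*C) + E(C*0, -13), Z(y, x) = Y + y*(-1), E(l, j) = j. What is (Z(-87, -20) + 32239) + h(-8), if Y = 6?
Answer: 32445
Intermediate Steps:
Z(y, x) = 6 - y (Z(y, x) = 6 + y*(-1) = 6 - y)
h(C) = -15 + 2*C**2 (h(C) = -2 + ((C**2 + C*C) - 13) = -2 + ((C**2 + C**2) - 13) = -2 + (2*C**2 - 13) = -2 + (-13 + 2*C**2) = -15 + 2*C**2)
(Z(-87, -20) + 32239) + h(-8) = ((6 - 1*(-87)) + 32239) + (-15 + 2*(-8)**2) = ((6 + 87) + 32239) + (-15 + 2*64) = (93 + 32239) + (-15 + 128) = 32332 + 113 = 32445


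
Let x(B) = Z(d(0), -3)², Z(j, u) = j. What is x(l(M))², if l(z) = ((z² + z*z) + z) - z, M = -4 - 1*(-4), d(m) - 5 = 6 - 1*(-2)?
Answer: 28561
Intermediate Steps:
d(m) = 13 (d(m) = 5 + (6 - 1*(-2)) = 5 + (6 + 2) = 5 + 8 = 13)
M = 0 (M = -4 + 4 = 0)
l(z) = 2*z² (l(z) = ((z² + z²) + z) - z = (2*z² + z) - z = (z + 2*z²) - z = 2*z²)
x(B) = 169 (x(B) = 13² = 169)
x(l(M))² = 169² = 28561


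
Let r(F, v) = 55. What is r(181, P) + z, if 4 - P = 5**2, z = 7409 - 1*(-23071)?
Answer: 30535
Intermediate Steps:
z = 30480 (z = 7409 + 23071 = 30480)
P = -21 (P = 4 - 1*5**2 = 4 - 1*25 = 4 - 25 = -21)
r(181, P) + z = 55 + 30480 = 30535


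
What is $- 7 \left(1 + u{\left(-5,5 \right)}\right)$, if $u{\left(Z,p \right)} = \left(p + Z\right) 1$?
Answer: $-7$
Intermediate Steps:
$u{\left(Z,p \right)} = Z + p$ ($u{\left(Z,p \right)} = \left(Z + p\right) 1 = Z + p$)
$- 7 \left(1 + u{\left(-5,5 \right)}\right) = - 7 \left(1 + \left(-5 + 5\right)\right) = - 7 \left(1 + 0\right) = \left(-7\right) 1 = -7$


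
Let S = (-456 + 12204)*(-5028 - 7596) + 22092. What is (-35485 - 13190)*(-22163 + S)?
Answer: 7218834609525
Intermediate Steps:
S = -148284660 (S = 11748*(-12624) + 22092 = -148306752 + 22092 = -148284660)
(-35485 - 13190)*(-22163 + S) = (-35485 - 13190)*(-22163 - 148284660) = -48675*(-148306823) = 7218834609525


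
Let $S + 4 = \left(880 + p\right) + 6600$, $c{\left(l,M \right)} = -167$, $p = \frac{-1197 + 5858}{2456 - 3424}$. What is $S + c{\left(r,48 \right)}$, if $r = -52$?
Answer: $\frac{7070451}{968} \approx 7304.2$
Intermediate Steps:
$p = - \frac{4661}{968}$ ($p = \frac{4661}{-968} = 4661 \left(- \frac{1}{968}\right) = - \frac{4661}{968} \approx -4.8151$)
$S = \frac{7232107}{968}$ ($S = -4 + \left(\left(880 - \frac{4661}{968}\right) + 6600\right) = -4 + \left(\frac{847179}{968} + 6600\right) = -4 + \frac{7235979}{968} = \frac{7232107}{968} \approx 7471.2$)
$S + c{\left(r,48 \right)} = \frac{7232107}{968} - 167 = \frac{7070451}{968}$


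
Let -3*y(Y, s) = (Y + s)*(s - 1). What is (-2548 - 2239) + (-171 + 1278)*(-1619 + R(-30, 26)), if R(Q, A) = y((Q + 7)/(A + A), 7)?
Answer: -47100007/26 ≈ -1.8115e+6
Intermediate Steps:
y(Y, s) = -(-1 + s)*(Y + s)/3 (y(Y, s) = -(Y + s)*(s - 1)/3 = -(Y + s)*(-1 + s)/3 = -(-1 + s)*(Y + s)/3)
R(Q, A) = -14 - (7 + Q)/A (R(Q, A) = -1/3*7**2 + ((Q + 7)/(A + A))/3 + (1/3)*7 - 1/3*(Q + 7)/(A + A)*7 = -1/3*49 + ((7 + Q)/((2*A)))/3 + 7/3 - 1/3*(7 + Q)/((2*A))*7 = -49/3 + ((7 + Q)*(1/(2*A)))/3 + 7/3 - 1/3*(7 + Q)*(1/(2*A))*7 = -49/3 + ((7 + Q)/(2*A))/3 + 7/3 - 1/3*(7 + Q)/(2*A)*7 = -49/3 + (7 + Q)/(6*A) + 7/3 - 7*(7 + Q)/(6*A) = -14 - (7 + Q)/A)
(-2548 - 2239) + (-171 + 1278)*(-1619 + R(-30, 26)) = (-2548 - 2239) + (-171 + 1278)*(-1619 + (-7 - 1*(-30) - 14*26)/26) = -4787 + 1107*(-1619 + (-7 + 30 - 364)/26) = -4787 + 1107*(-1619 + (1/26)*(-341)) = -4787 + 1107*(-1619 - 341/26) = -4787 + 1107*(-42435/26) = -4787 - 46975545/26 = -47100007/26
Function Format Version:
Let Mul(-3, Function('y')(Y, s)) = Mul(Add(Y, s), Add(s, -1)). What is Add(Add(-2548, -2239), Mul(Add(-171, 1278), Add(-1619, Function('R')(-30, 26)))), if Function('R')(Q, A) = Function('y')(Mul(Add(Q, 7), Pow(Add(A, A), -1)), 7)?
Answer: Rational(-47100007, 26) ≈ -1.8115e+6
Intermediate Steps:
Function('y')(Y, s) = Mul(Rational(-1, 3), Add(-1, s), Add(Y, s)) (Function('y')(Y, s) = Mul(Rational(-1, 3), Mul(Add(Y, s), Add(s, -1))) = Mul(Rational(-1, 3), Mul(Add(Y, s), Add(-1, s))) = Mul(Rational(-1, 3), Mul(Add(-1, s), Add(Y, s))) = Mul(Rational(-1, 3), Add(-1, s), Add(Y, s)))
Function('R')(Q, A) = Add(-14, Mul(-1, Pow(A, -1), Add(7, Q))) (Function('R')(Q, A) = Add(Mul(Rational(-1, 3), Pow(7, 2)), Mul(Rational(1, 3), Mul(Add(Q, 7), Pow(Add(A, A), -1))), Mul(Rational(1, 3), 7), Mul(Rational(-1, 3), Mul(Add(Q, 7), Pow(Add(A, A), -1)), 7)) = Add(Mul(Rational(-1, 3), 49), Mul(Rational(1, 3), Mul(Add(7, Q), Pow(Mul(2, A), -1))), Rational(7, 3), Mul(Rational(-1, 3), Mul(Add(7, Q), Pow(Mul(2, A), -1)), 7)) = Add(Rational(-49, 3), Mul(Rational(1, 3), Mul(Add(7, Q), Mul(Rational(1, 2), Pow(A, -1)))), Rational(7, 3), Mul(Rational(-1, 3), Mul(Add(7, Q), Mul(Rational(1, 2), Pow(A, -1))), 7)) = Add(Rational(-49, 3), Mul(Rational(1, 3), Mul(Rational(1, 2), Pow(A, -1), Add(7, Q))), Rational(7, 3), Mul(Rational(-1, 3), Mul(Rational(1, 2), Pow(A, -1), Add(7, Q)), 7)) = Add(Rational(-49, 3), Mul(Rational(1, 6), Pow(A, -1), Add(7, Q)), Rational(7, 3), Mul(Rational(-7, 6), Pow(A, -1), Add(7, Q))) = Add(-14, Mul(-1, Pow(A, -1), Add(7, Q))))
Add(Add(-2548, -2239), Mul(Add(-171, 1278), Add(-1619, Function('R')(-30, 26)))) = Add(Add(-2548, -2239), Mul(Add(-171, 1278), Add(-1619, Mul(Pow(26, -1), Add(-7, Mul(-1, -30), Mul(-14, 26)))))) = Add(-4787, Mul(1107, Add(-1619, Mul(Rational(1, 26), Add(-7, 30, -364))))) = Add(-4787, Mul(1107, Add(-1619, Mul(Rational(1, 26), -341)))) = Add(-4787, Mul(1107, Add(-1619, Rational(-341, 26)))) = Add(-4787, Mul(1107, Rational(-42435, 26))) = Add(-4787, Rational(-46975545, 26)) = Rational(-47100007, 26)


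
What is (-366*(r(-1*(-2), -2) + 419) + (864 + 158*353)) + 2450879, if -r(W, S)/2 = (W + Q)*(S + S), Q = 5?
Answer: 2333667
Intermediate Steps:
r(W, S) = -4*S*(5 + W) (r(W, S) = -2*(W + 5)*(S + S) = -2*(5 + W)*2*S = -4*S*(5 + W))
(-366*(r(-1*(-2), -2) + 419) + (864 + 158*353)) + 2450879 = (-366*(-4*(-2)*(5 - 1*(-2)) + 419) + (864 + 158*353)) + 2450879 = (-366*(-4*(-2)*(5 + 2) + 419) + (864 + 55774)) + 2450879 = (-366*(-4*(-2)*7 + 419) + 56638) + 2450879 = (-366*(56 + 419) + 56638) + 2450879 = (-366*475 + 56638) + 2450879 = (-173850 + 56638) + 2450879 = -117212 + 2450879 = 2333667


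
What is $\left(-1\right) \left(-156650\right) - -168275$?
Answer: $324925$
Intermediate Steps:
$\left(-1\right) \left(-156650\right) - -168275 = 156650 + 168275 = 324925$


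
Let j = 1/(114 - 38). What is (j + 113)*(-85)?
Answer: -730065/76 ≈ -9606.1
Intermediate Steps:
j = 1/76 ≈ 0.013158
(j + 113)*(-85) = (1/76 + 113)*(-85) = (8589/76)*(-85) = -730065/76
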